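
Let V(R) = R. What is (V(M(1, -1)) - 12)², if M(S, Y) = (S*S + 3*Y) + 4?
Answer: 100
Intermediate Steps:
M(S, Y) = 4 + S² + 3*Y (M(S, Y) = (S² + 3*Y) + 4 = 4 + S² + 3*Y)
(V(M(1, -1)) - 12)² = ((4 + 1² + 3*(-1)) - 12)² = ((4 + 1 - 3) - 12)² = (2 - 12)² = (-10)² = 100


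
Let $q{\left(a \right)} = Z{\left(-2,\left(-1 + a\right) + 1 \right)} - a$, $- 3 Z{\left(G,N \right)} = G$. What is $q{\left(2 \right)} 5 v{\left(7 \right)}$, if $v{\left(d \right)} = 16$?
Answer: $- \frac{320}{3} \approx -106.67$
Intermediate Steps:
$Z{\left(G,N \right)} = - \frac{G}{3}$
$q{\left(a \right)} = \frac{2}{3} - a$ ($q{\left(a \right)} = \left(- \frac{1}{3}\right) \left(-2\right) - a = \frac{2}{3} - a$)
$q{\left(2 \right)} 5 v{\left(7 \right)} = \left(\frac{2}{3} - 2\right) 5 \cdot 16 = \left(- \frac{4}{3}\right) 5 \cdot 16 = \left(- \frac{20}{3}\right) 16 = - \frac{320}{3}$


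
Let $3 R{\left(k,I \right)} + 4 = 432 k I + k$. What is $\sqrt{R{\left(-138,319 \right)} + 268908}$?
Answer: $\frac{i \sqrt{54632766}}{3} \approx 2463.8 i$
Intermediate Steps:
$R{\left(k,I \right)} = - \frac{4}{3} + \frac{k}{3} + 144 I k$ ($R{\left(k,I \right)} = - \frac{4}{3} + \frac{432 k I + k}{3} = - \frac{4}{3} + \frac{432 I k + k}{3} = - \frac{4}{3} + \frac{k + 432 I k}{3} = - \frac{4}{3} + \left(\frac{k}{3} + 144 I k\right) = - \frac{4}{3} + \frac{k}{3} + 144 I k$)
$\sqrt{R{\left(-138,319 \right)} + 268908} = \sqrt{\left(- \frac{4}{3} + \frac{1}{3} \left(-138\right) + 144 \cdot 319 \left(-138\right)\right) + 268908} = \sqrt{\left(- \frac{4}{3} - 46 - 6339168\right) + 268908} = \sqrt{- \frac{19017646}{3} + 268908} = \sqrt{- \frac{18210922}{3}} = \frac{i \sqrt{54632766}}{3}$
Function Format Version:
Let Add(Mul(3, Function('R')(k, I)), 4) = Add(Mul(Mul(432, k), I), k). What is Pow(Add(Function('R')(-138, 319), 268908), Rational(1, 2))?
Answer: Mul(Rational(1, 3), I, Pow(54632766, Rational(1, 2))) ≈ Mul(2463.8, I)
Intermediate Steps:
Function('R')(k, I) = Add(Rational(-4, 3), Mul(Rational(1, 3), k), Mul(144, I, k)) (Function('R')(k, I) = Add(Rational(-4, 3), Mul(Rational(1, 3), Add(Mul(Mul(432, k), I), k))) = Add(Rational(-4, 3), Mul(Rational(1, 3), Add(Mul(432, I, k), k))) = Add(Rational(-4, 3), Mul(Rational(1, 3), Add(k, Mul(432, I, k)))) = Add(Rational(-4, 3), Add(Mul(Rational(1, 3), k), Mul(144, I, k))) = Add(Rational(-4, 3), Mul(Rational(1, 3), k), Mul(144, I, k)))
Pow(Add(Function('R')(-138, 319), 268908), Rational(1, 2)) = Pow(Add(Add(Rational(-4, 3), Mul(Rational(1, 3), -138), Mul(144, 319, -138)), 268908), Rational(1, 2)) = Pow(Add(Add(Rational(-4, 3), -46, -6339168), 268908), Rational(1, 2)) = Pow(Add(Rational(-19017646, 3), 268908), Rational(1, 2)) = Pow(Rational(-18210922, 3), Rational(1, 2)) = Mul(Rational(1, 3), I, Pow(54632766, Rational(1, 2)))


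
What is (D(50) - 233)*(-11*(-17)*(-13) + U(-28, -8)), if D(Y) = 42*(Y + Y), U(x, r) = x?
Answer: -9754853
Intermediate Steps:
D(Y) = 84*Y (D(Y) = 42*(2*Y) = 84*Y)
(D(50) - 233)*(-11*(-17)*(-13) + U(-28, -8)) = (84*50 - 233)*(-11*(-17)*(-13) - 28) = (4200 - 233)*(187*(-13) - 28) = 3967*(-2431 - 28) = 3967*(-2459) = -9754853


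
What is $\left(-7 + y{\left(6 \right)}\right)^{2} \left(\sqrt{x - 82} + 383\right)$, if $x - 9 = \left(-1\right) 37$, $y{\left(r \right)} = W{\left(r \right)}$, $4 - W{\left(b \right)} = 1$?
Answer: $6128 + 16 i \sqrt{110} \approx 6128.0 + 167.81 i$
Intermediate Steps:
$W{\left(b \right)} = 3$ ($W{\left(b \right)} = 4 - 1 = 3$)
$y{\left(r \right)} = 3$
$x = -28$ ($x = 9 - 37 = -28$)
$\left(-7 + y{\left(6 \right)}\right)^{2} \left(\sqrt{x - 82} + 383\right) = \left(-7 + 3\right)^{2} \left(\sqrt{-28 - 82} + 383\right) = \left(-4\right)^{2} \left(\sqrt{-110} + 383\right) = 16 \left(i \sqrt{110} + 383\right) = 16 \left(383 + i \sqrt{110}\right) = 6128 + 16 i \sqrt{110}$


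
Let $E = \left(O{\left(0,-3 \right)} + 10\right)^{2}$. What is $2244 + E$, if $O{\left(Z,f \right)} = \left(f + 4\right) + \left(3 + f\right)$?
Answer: $2365$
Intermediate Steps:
$O{\left(Z,f \right)} = 7 + 2 f$ ($O{\left(Z,f \right)} = \left(4 + f\right) + \left(3 + f\right) = 7 + 2 f$)
$E = 121$ ($E = \left(\left(7 + 2 \left(-3\right)\right) + 10\right)^{2} = \left(\left(7 - 6\right) + 10\right)^{2} = \left(1 + 10\right)^{2} = 11^{2} = 121$)
$2244 + E = 2244 + 121 = 2365$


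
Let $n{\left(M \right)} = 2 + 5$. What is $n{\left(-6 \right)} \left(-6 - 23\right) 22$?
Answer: $-4466$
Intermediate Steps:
$n{\left(M \right)} = 7$
$n{\left(-6 \right)} \left(-6 - 23\right) 22 = 7 \left(-6 - 23\right) 22 = 7 \left(-29\right) 22 = \left(-203\right) 22 = -4466$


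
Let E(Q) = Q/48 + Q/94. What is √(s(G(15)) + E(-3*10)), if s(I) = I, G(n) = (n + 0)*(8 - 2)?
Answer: √3147590/188 ≈ 9.4369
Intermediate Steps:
G(n) = 6*n (G(n) = n*6 = 6*n)
E(Q) = 71*Q/2256 (E(Q) = Q*(1/48) + Q*(1/94) = Q/48 + Q/94 = 71*Q/2256)
√(s(G(15)) + E(-3*10)) = √(6*15 + 71*(-3*10)/2256) = √(90 + (71/2256)*(-30)) = √(90 - 355/376) = √(33485/376) = √3147590/188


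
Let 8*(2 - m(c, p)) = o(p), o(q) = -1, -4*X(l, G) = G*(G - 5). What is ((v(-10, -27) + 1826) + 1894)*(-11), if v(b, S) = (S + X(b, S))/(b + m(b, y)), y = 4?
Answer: -288816/7 ≈ -41259.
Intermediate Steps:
X(l, G) = -G*(-5 + G)/4 (X(l, G) = -G*(G - 5)/4 = -G*(-5 + G)/4)
m(c, p) = 17/8 (m(c, p) = 2 - ⅛*(-1) = 2 + ⅛ = 17/8)
v(b, S) = (S + S*(5 - S)/4)/(17/8 + b) (v(b, S) = (S + S*(5 - S)/4)/(b + 17/8) = (S + S*(5 - S)/4)/(17/8 + b))
((v(-10, -27) + 1826) + 1894)*(-11) = ((2*(-27)*(9 - 1*(-27))/(17 + 8*(-10)) + 1826) + 1894)*(-11) = ((2*(-27)*(9 + 27)/(17 - 80) + 1826) + 1894)*(-11) = ((2*(-27)*36/(-63) + 1826) + 1894)*(-11) = ((2*(-27)*(-1/63)*36 + 1826) + 1894)*(-11) = ((216/7 + 1826) + 1894)*(-11) = (12998/7 + 1894)*(-11) = (26256/7)*(-11) = -288816/7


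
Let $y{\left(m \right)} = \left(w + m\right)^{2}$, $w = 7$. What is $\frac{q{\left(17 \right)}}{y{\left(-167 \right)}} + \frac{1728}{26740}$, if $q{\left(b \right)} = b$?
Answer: $\frac{2234569}{34227200} \approx 0.065286$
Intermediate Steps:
$y{\left(m \right)} = \left(7 + m\right)^{2}$
$\frac{q{\left(17 \right)}}{y{\left(-167 \right)}} + \frac{1728}{26740} = \frac{17}{\left(7 - 167\right)^{2}} + \frac{1728}{26740} = \frac{17}{\left(-160\right)^{2}} + 1728 \cdot \frac{1}{26740} = \frac{17}{25600} + \frac{432}{6685} = \frac{2234569}{34227200}$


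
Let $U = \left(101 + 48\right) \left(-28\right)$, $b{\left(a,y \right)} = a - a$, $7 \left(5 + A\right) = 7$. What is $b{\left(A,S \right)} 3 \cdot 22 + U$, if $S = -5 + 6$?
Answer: $-4172$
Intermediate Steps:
$S = 1$
$A = -4$ ($A = -5 + \frac{1}{7} \cdot 7 = -5 + 1 = -4$)
$b{\left(a,y \right)} = 0$
$U = -4172$ ($U = 149 \left(-28\right) = -4172$)
$b{\left(A,S \right)} 3 \cdot 22 + U = 0 \cdot 3 \cdot 22 - 4172 = 0 \cdot 22 - 4172 = 0 - 4172 = -4172$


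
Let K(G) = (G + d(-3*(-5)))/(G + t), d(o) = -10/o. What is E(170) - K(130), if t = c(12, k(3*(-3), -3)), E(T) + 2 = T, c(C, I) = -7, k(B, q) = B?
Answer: 61604/369 ≈ 166.95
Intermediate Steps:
E(T) = -2 + T
t = -7
K(G) = (-⅔ + G)/(-7 + G) (K(G) = (G - 10/((-3*(-5))))/(G - 7) = (G - 10/15)/(-7 + G) = (G - 10*1/15)/(-7 + G) = (G - ⅔)/(-7 + G) = (-⅔ + G)/(-7 + G))
E(170) - K(130) = (-2 + 170) - (-⅔ + 130)/(-7 + 130) = 168 - 388/(123*3) = 168 - 1*388/369 = 168 - 388/369 = 61604/369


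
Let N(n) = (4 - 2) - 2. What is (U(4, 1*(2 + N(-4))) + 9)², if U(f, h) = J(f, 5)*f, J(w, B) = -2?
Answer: 1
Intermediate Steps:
N(n) = 0 (N(n) = 2 - 2 = 0)
U(f, h) = -2*f
(U(4, 1*(2 + N(-4))) + 9)² = (-2*4 + 9)² = (-8 + 9)² = 1² = 1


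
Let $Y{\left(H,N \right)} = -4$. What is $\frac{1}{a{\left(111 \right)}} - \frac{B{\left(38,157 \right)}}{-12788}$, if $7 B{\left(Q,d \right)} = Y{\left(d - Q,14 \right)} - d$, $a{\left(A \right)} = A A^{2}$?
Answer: $- \frac{1367075}{760402836} \approx -0.0017978$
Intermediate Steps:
$a{\left(A \right)} = A^{3}$
$B{\left(Q,d \right)} = - \frac{4}{7} - \frac{d}{7}$ ($B{\left(Q,d \right)} = \frac{-4 - d}{7} = - \frac{4}{7} - \frac{d}{7}$)
$\frac{1}{a{\left(111 \right)}} - \frac{B{\left(38,157 \right)}}{-12788} = \frac{1}{111^{3}} - \frac{- \frac{4}{7} - \frac{157}{7}}{-12788} = \frac{1}{1367631} - \left(- \frac{4}{7} - \frac{157}{7}\right) \left(- \frac{1}{12788}\right) = \frac{1}{1367631} - \left(-23\right) \left(- \frac{1}{12788}\right) = \frac{1}{1367631} - \frac{1}{556} = - \frac{1367075}{760402836}$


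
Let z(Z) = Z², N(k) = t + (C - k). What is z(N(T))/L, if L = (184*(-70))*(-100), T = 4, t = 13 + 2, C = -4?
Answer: 7/184000 ≈ 3.8043e-5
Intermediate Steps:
t = 15
N(k) = 11 - k (N(k) = 15 + (-4 - k) = 11 - k)
L = 1288000 (L = -12880*(-100) = 1288000)
z(N(T))/L = (11 - 1*4)²/1288000 = (11 - 4)²*(1/1288000) = 7²*(1/1288000) = 49*(1/1288000) = 7/184000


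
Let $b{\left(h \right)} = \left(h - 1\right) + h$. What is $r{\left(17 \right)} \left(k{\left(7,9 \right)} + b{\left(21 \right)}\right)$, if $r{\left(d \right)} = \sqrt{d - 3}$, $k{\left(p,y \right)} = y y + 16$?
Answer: $138 \sqrt{14} \approx 516.35$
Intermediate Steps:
$k{\left(p,y \right)} = 16 + y^{2}$ ($k{\left(p,y \right)} = y^{2} + 16 = 16 + y^{2}$)
$b{\left(h \right)} = -1 + 2 h$ ($b{\left(h \right)} = \left(-1 + h\right) + h = -1 + 2 h$)
$r{\left(d \right)} = \sqrt{-3 + d}$
$r{\left(17 \right)} \left(k{\left(7,9 \right)} + b{\left(21 \right)}\right) = \sqrt{-3 + 17} \left(\left(16 + 9^{2}\right) + \left(-1 + 2 \cdot 21\right)\right) = \sqrt{14} \left(\left(16 + 81\right) + \left(-1 + 42\right)\right) = \sqrt{14} \left(97 + 41\right) = \sqrt{14} \cdot 138 = 138 \sqrt{14}$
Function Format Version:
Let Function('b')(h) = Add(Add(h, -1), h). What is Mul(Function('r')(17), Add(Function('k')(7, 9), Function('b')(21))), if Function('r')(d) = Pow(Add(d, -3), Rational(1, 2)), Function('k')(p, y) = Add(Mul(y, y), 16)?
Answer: Mul(138, Pow(14, Rational(1, 2))) ≈ 516.35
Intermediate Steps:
Function('k')(p, y) = Add(16, Pow(y, 2)) (Function('k')(p, y) = Add(Pow(y, 2), 16) = Add(16, Pow(y, 2)))
Function('b')(h) = Add(-1, Mul(2, h)) (Function('b')(h) = Add(Add(-1, h), h) = Add(-1, Mul(2, h)))
Function('r')(d) = Pow(Add(-3, d), Rational(1, 2))
Mul(Function('r')(17), Add(Function('k')(7, 9), Function('b')(21))) = Mul(Pow(Add(-3, 17), Rational(1, 2)), Add(Add(16, Pow(9, 2)), Add(-1, Mul(2, 21)))) = Mul(Pow(14, Rational(1, 2)), Add(Add(16, 81), Add(-1, 42))) = Mul(Pow(14, Rational(1, 2)), Add(97, 41)) = Mul(Pow(14, Rational(1, 2)), 138) = Mul(138, Pow(14, Rational(1, 2)))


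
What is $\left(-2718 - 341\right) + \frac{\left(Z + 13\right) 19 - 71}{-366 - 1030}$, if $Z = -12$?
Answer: $- \frac{1067578}{349} \approx -3059.0$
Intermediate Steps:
$\left(-2718 - 341\right) + \frac{\left(Z + 13\right) 19 - 71}{-366 - 1030} = \left(-2718 - 341\right) + \frac{\left(-12 + 13\right) 19 - 71}{-366 - 1030} = -3059 + \frac{1 \cdot 19 - 71}{-1396} = -3059 + \left(19 - 71\right) \left(- \frac{1}{1396}\right) = -3059 - - \frac{13}{349} = -3059 + \frac{13}{349} = - \frac{1067578}{349}$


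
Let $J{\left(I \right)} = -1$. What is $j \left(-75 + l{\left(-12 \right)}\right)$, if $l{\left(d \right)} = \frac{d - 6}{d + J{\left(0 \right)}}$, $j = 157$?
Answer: $- \frac{150249}{13} \approx -11558.0$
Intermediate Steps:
$l{\left(d \right)} = \frac{-6 + d}{-1 + d}$ ($l{\left(d \right)} = \frac{d - 6}{d - 1} = \frac{-6 + d}{-1 + d}$)
$j \left(-75 + l{\left(-12 \right)}\right) = 157 \left(-75 + \frac{-6 - 12}{-1 - 12}\right) = 157 \left(-75 + \frac{1}{-13} \left(-18\right)\right) = 157 \left(-75 - - \frac{18}{13}\right) = 157 \left(-75 + \frac{18}{13}\right) = 157 \left(- \frac{957}{13}\right) = - \frac{150249}{13}$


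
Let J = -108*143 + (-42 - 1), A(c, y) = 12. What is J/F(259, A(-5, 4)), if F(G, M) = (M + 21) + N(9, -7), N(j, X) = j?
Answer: -15487/42 ≈ -368.74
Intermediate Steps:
F(G, M) = 30 + M (F(G, M) = (M + 21) + 9 = (21 + M) + 9 = 30 + M)
J = -15487 (J = -15444 - 43 = -15487)
J/F(259, A(-5, 4)) = -15487/(30 + 12) = -15487/42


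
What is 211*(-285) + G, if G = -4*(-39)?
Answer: -59979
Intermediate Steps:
G = 156
211*(-285) + G = 211*(-285) + 156 = -60135 + 156 = -59979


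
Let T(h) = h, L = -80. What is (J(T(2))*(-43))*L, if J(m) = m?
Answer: 6880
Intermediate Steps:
(J(T(2))*(-43))*L = (2*(-43))*(-80) = -86*(-80) = 6880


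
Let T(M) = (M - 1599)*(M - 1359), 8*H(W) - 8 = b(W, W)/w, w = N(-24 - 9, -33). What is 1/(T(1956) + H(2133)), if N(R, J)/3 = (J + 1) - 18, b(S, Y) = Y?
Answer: 400/85251289 ≈ 4.6920e-6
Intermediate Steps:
N(R, J) = -51 + 3*J (N(R, J) = 3*((J + 1) - 18) = 3*((1 + J) - 18) = 3*(-17 + J) = -51 + 3*J)
w = -150 (w = -51 + 3*(-33) = -51 - 99 = -150)
H(W) = 1 - W/1200 (H(W) = 1 + (W/(-150))/8 = 1 + (W*(-1/150))/8 = 1 + (-W/150)/8 = 1 - W/1200)
T(M) = (-1599 + M)*(-1359 + M)
1/(T(1956) + H(2133)) = 1/((2173041 + 1956**2 - 2958*1956) + (1 - 1/1200*2133)) = 1/((2173041 + 3825936 - 5785848) + (1 - 711/400)) = 1/(213129 - 311/400) = 1/(85251289/400) = 400/85251289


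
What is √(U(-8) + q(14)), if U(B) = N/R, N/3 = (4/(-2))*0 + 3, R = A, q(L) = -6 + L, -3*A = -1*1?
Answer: √35 ≈ 5.9161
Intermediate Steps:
A = ⅓ (A = -(-1)/3 = -⅓*(-1) = ⅓ ≈ 0.33333)
R = ⅓ ≈ 0.33333
N = 9 (N = 3*((4/(-2))*0 + 3) = 3*((4*(-½))*0 + 3) = 3*(-2*0 + 3) = 3*(0 + 3) = 3*3 = 9)
U(B) = 27 (U(B) = 9/(⅓) = 9*3 = 27)
√(U(-8) + q(14)) = √(27 + (-6 + 14)) = √(27 + 8) = √35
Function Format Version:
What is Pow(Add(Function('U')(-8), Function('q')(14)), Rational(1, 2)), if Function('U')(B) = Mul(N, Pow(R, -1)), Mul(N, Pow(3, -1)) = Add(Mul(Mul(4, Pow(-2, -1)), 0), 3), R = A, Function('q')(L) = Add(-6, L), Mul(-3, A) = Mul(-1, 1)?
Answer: Pow(35, Rational(1, 2)) ≈ 5.9161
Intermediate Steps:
A = Rational(1, 3) (A = Mul(Rational(-1, 3), Mul(-1, 1)) = Mul(Rational(-1, 3), -1) = Rational(1, 3) ≈ 0.33333)
R = Rational(1, 3) ≈ 0.33333
N = 9 (N = Mul(3, Add(Mul(Mul(4, Pow(-2, -1)), 0), 3)) = Mul(3, Add(Mul(Mul(4, Rational(-1, 2)), 0), 3)) = Mul(3, Add(Mul(-2, 0), 3)) = Mul(3, Add(0, 3)) = Mul(3, 3) = 9)
Function('U')(B) = 27 (Function('U')(B) = Mul(9, Pow(Rational(1, 3), -1)) = Mul(9, 3) = 27)
Pow(Add(Function('U')(-8), Function('q')(14)), Rational(1, 2)) = Pow(Add(27, Add(-6, 14)), Rational(1, 2)) = Pow(Add(27, 8), Rational(1, 2)) = Pow(35, Rational(1, 2))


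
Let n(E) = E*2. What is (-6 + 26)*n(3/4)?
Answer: 30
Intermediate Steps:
n(E) = 2*E
(-6 + 26)*n(3/4) = (-6 + 26)*(2*(3/4)) = 20*(2*(3*(¼))) = 20*(2*(¾)) = 20*(3/2) = 30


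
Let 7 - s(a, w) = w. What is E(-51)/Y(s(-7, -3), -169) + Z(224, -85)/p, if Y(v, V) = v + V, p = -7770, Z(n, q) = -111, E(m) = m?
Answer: 1243/3710 ≈ 0.33504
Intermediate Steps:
s(a, w) = 7 - w
Y(v, V) = V + v
E(-51)/Y(s(-7, -3), -169) + Z(224, -85)/p = -51/(-169 + (7 - 1*(-3))) - 111/(-7770) = -51/(-169 + (7 + 3)) - 111*(-1/7770) = -51/(-169 + 10) + 1/70 = -51/(-159) + 1/70 = -51*(-1/159) + 1/70 = 17/53 + 1/70 = 1243/3710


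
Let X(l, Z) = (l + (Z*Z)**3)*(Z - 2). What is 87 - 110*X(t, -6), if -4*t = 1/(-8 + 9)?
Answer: 41057147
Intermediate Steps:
t = -1/4 (t = -1/(4*(-8 + 9)) = -1/4/1 = -1/4*1 = -1/4 ≈ -0.25000)
X(l, Z) = (-2 + Z)*(l + Z**6) (X(l, Z) = (l + (Z**2)**3)*(-2 + Z) = (l + Z**6)*(-2 + Z) = (-2 + Z)*(l + Z**6))
87 - 110*X(t, -6) = 87 - 110*((-6)**7 - 2*(-1/4) - 2*(-6)**6 - 6*(-1/4)) = 87 - 110*(-279936 + 1/2 - 2*46656 + 3/2) = 87 - 110*(-279936 + 1/2 - 93312 + 3/2) = 87 - 110*(-373246) = 87 + 41057060 = 41057147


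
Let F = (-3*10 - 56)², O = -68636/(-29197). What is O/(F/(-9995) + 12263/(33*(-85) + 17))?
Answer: -1912614894160/4180681437401 ≈ -0.45749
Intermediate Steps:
O = 68636/29197 (O = -68636*(-1/29197) = 68636/29197 ≈ 2.3508)
F = 7396 (F = (-30 - 56)² = (-86)² = 7396)
O/(F/(-9995) + 12263/(33*(-85) + 17)) = 68636/(29197*(7396/(-9995) + 12263/(33*(-85) + 17))) = 68636/(29197*(7396*(-1/9995) + 12263/(-2805 + 17))) = 68636/(29197*(-7396/9995 + 12263/(-2788))) = 68636/(29197*(-7396/9995 + 12263*(-1/2788))) = 68636/(29197*(-7396/9995 - 12263/2788)) = 68636/(29197*(-143188733/27866060)) = (68636/29197)*(-27866060/143188733) = -1912614894160/4180681437401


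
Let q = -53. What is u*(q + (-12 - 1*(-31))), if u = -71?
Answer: 2414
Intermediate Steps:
u*(q + (-12 - 1*(-31))) = -71*(-53 + (-12 - 1*(-31))) = -71*(-53 + (-12 + 31)) = -71*(-53 + 19) = -71*(-34) = 2414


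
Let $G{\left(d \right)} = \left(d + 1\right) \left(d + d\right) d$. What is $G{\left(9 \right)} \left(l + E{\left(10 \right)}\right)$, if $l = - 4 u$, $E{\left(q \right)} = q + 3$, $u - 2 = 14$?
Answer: $-82620$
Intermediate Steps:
$u = 16$ ($u = 2 + 14 = 16$)
$E{\left(q \right)} = 3 + q$
$G{\left(d \right)} = 2 d^{2} \left(1 + d\right)$ ($G{\left(d \right)} = \left(1 + d\right) 2 d d = 2 d \left(1 + d\right) d = 2 d^{2} \left(1 + d\right)$)
$l = -64$ ($l = \left(-4\right) 16 = -64$)
$G{\left(9 \right)} \left(l + E{\left(10 \right)}\right) = 2 \cdot 9^{2} \left(1 + 9\right) \left(-64 + \left(3 + 10\right)\right) = 2 \cdot 81 \cdot 10 \left(-64 + 13\right) = 1620 \left(-51\right) = -82620$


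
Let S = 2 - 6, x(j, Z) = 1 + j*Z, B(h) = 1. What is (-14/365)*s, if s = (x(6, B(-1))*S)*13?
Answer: 5096/365 ≈ 13.962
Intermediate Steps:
x(j, Z) = 1 + Z*j
S = -4
s = -364 (s = ((1 + 1*6)*(-4))*13 = ((1 + 6)*(-4))*13 = (7*(-4))*13 = -28*13 = -364)
(-14/365)*s = -14/365*(-364) = 5096/365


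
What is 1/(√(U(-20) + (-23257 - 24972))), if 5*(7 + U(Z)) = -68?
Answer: -I*√75390/60312 ≈ -0.0045525*I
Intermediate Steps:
U(Z) = -103/5 (U(Z) = -7 + (⅕)*(-68) = -7 - 68/5 = -103/5)
1/(√(U(-20) + (-23257 - 24972))) = 1/(√(-103/5 + (-23257 - 24972))) = 1/(√(-103/5 - 48229)) = 1/(√(-241248/5)) = 1/(4*I*√75390/5) = -I*√75390/60312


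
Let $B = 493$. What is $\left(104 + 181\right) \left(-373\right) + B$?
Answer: $-105812$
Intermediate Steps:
$\left(104 + 181\right) \left(-373\right) + B = \left(104 + 181\right) \left(-373\right) + 493 = 285 \left(-373\right) + 493 = -106305 + 493 = -105812$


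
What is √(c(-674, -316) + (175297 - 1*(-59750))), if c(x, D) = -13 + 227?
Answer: √235261 ≈ 485.04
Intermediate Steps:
c(x, D) = 214
√(c(-674, -316) + (175297 - 1*(-59750))) = √(214 + (175297 - 1*(-59750))) = √(214 + (175297 + 59750)) = √(214 + 235047) = √235261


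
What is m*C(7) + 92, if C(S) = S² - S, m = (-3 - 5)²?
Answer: 2780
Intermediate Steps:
m = 64 (m = (-8)² = 64)
m*C(7) + 92 = 64*(7*(-1 + 7)) + 92 = 64*(7*6) + 92 = 64*42 + 92 = 2688 + 92 = 2780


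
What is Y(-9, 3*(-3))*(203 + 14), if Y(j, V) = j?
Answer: -1953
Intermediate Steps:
Y(-9, 3*(-3))*(203 + 14) = -9*(203 + 14) = -9*217 = -1953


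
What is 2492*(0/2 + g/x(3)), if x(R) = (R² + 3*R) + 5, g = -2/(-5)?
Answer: 4984/115 ≈ 43.339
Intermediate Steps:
g = ⅖ (g = -2*(-⅕) = ⅖ ≈ 0.40000)
x(R) = 5 + R² + 3*R
2492*(0/2 + g/x(3)) = 2492*(0/2 + 2/(5*(5 + 3² + 3*3))) = 2492*(0*(½) + 2/(5*(5 + 9 + 9))) = 2492*(0 + (⅖)/23) = 2492*(0 + (⅖)*(1/23)) = 2492*(0 + 2/115) = 2492*(2/115) = 4984/115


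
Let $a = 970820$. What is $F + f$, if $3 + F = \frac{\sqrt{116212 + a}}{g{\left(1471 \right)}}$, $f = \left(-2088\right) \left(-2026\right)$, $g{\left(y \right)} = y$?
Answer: $4230285 + \frac{2 \sqrt{271758}}{1471} \approx 4.2303 \cdot 10^{6}$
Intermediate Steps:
$f = 4230288$
$F = -3 + \frac{2 \sqrt{271758}}{1471}$ ($F = -3 + \frac{\sqrt{116212 + 970820}}{1471} = -3 + \sqrt{1087032} \cdot \frac{1}{1471} = -3 + 2 \sqrt{271758} \cdot \frac{1}{1471} = -3 + \frac{2 \sqrt{271758}}{1471} \approx -2.2912$)
$F + f = \left(-3 + \frac{2 \sqrt{271758}}{1471}\right) + 4230288 = 4230285 + \frac{2 \sqrt{271758}}{1471}$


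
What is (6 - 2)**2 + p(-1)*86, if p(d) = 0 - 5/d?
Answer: 446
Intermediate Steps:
p(d) = -5/d
(6 - 2)**2 + p(-1)*86 = (6 - 2)**2 - 5/(-1)*86 = 4**2 - 5*(-1)*86 = 16 + 5*86 = 16 + 430 = 446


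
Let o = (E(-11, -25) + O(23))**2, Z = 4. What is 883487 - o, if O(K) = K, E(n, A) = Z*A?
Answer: 877558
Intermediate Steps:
E(n, A) = 4*A
o = 5929 (o = (4*(-25) + 23)**2 = (-100 + 23)**2 = (-77)**2 = 5929)
883487 - o = 883487 - 1*5929 = 883487 - 5929 = 877558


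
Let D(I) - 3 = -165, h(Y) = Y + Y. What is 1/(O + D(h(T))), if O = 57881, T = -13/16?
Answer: 1/57719 ≈ 1.7325e-5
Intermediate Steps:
T = -13/16 (T = -13*1/16 = -13/16 ≈ -0.81250)
h(Y) = 2*Y
D(I) = -162 (D(I) = 3 - 165 = -162)
1/(O + D(h(T))) = 1/(57881 - 162) = 1/57719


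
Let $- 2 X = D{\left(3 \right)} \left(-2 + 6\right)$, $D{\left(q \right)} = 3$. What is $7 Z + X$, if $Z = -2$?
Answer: $-20$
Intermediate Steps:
$X = -6$ ($X = - \frac{3 \left(-2 + 6\right)}{2} = - \frac{3 \cdot 4}{2} = \left(- \frac{1}{2}\right) 12 = -6$)
$7 Z + X = 7 \left(-2\right) - 6 = -14 - 6 = -20$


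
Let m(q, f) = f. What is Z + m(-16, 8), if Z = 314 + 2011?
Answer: 2333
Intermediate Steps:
Z = 2325
Z + m(-16, 8) = 2325 + 8 = 2333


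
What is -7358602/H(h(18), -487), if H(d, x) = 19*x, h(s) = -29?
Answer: 7358602/9253 ≈ 795.27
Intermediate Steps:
-7358602/H(h(18), -487) = -7358602/(19*(-487)) = -7358602/(-9253) = -7358602*(-1/9253) = 7358602/9253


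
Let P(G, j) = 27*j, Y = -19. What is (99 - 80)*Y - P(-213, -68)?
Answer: 1475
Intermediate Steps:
(99 - 80)*Y - P(-213, -68) = (99 - 80)*(-19) - 27*(-68) = 19*(-19) - 1*(-1836) = -361 + 1836 = 1475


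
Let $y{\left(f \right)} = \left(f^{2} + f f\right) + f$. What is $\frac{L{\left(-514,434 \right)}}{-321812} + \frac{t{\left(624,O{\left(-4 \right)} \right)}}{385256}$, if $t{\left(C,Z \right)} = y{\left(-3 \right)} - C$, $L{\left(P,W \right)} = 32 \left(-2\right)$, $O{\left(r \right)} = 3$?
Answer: $- \frac{42831781}{30995000968} \approx -0.0013819$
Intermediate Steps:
$y{\left(f \right)} = f + 2 f^{2}$ ($y{\left(f \right)} = \left(f^{2} + f^{2}\right) + f = 2 f^{2} + f = f + 2 f^{2}$)
$L{\left(P,W \right)} = -64$
$t{\left(C,Z \right)} = 15 - C$ ($t{\left(C,Z \right)} = - 3 \left(1 + 2 \left(-3\right)\right) - C = - 3 \left(1 - 6\right) - C = \left(-3\right) \left(-5\right) - C = 15 - C$)
$\frac{L{\left(-514,434 \right)}}{-321812} + \frac{t{\left(624,O{\left(-4 \right)} \right)}}{385256} = - \frac{64}{-321812} + \frac{15 - 624}{385256} = \left(-64\right) \left(- \frac{1}{321812}\right) + \left(15 - 624\right) \frac{1}{385256} = \frac{16}{80453} - \frac{609}{385256} = - \frac{42831781}{30995000968}$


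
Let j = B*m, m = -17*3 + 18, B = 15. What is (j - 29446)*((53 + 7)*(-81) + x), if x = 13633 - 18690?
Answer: 296924897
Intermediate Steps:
x = -5057
m = -33 (m = -51 + 18 = -33)
j = -495 (j = 15*(-33) = -495)
(j - 29446)*((53 + 7)*(-81) + x) = (-495 - 29446)*((53 + 7)*(-81) - 5057) = -29941*(60*(-81) - 5057) = -29941*(-4860 - 5057) = -29941*(-9917) = 296924897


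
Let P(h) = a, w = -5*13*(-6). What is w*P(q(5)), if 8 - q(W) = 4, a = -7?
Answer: -2730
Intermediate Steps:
w = 390 (w = -65*(-6) = 390)
q(W) = 4 (q(W) = 8 - 1*4 = 8 - 4 = 4)
P(h) = -7
w*P(q(5)) = 390*(-7) = -2730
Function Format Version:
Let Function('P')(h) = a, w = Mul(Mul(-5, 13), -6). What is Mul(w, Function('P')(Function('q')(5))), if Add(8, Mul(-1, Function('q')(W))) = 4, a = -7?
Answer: -2730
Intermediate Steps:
w = 390 (w = Mul(-65, -6) = 390)
Function('q')(W) = 4 (Function('q')(W) = Add(8, Mul(-1, 4)) = Add(8, -4) = 4)
Function('P')(h) = -7
Mul(w, Function('P')(Function('q')(5))) = Mul(390, -7) = -2730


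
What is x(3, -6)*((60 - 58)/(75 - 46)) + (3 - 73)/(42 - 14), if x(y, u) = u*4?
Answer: -241/58 ≈ -4.1552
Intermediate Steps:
x(y, u) = 4*u
x(3, -6)*((60 - 58)/(75 - 46)) + (3 - 73)/(42 - 14) = (4*(-6))*((60 - 58)/(75 - 46)) + (3 - 73)/(42 - 14) = -48/29 - 70/28 = -48/29 - 70*1/28 = -24*2/29 - 5/2 = -48/29 - 5/2 = -241/58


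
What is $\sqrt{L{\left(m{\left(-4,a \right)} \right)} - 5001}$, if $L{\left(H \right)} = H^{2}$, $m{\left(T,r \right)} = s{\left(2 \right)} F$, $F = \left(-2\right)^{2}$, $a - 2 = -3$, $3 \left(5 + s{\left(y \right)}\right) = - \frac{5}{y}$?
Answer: $\frac{i \sqrt{40109}}{3} \approx 66.757 i$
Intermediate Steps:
$s{\left(y \right)} = -5 - \frac{5}{3 y}$ ($s{\left(y \right)} = -5 + \frac{\left(-5\right) \frac{1}{y}}{3} = -5 - \frac{5}{3 y}$)
$a = -1$ ($a = 2 - 3 = -1$)
$F = 4$
$m{\left(T,r \right)} = - \frac{70}{3}$ ($m{\left(T,r \right)} = \left(-5 - \frac{5}{3 \cdot 2}\right) 4 = \left(-5 - \frac{5}{6}\right) 4 = \left(- \frac{35}{6}\right) 4 = - \frac{70}{3}$)
$\sqrt{L{\left(m{\left(-4,a \right)} \right)} - 5001} = \sqrt{\left(- \frac{70}{3}\right)^{2} - 5001} = \sqrt{\frac{4900}{9} - 5001} = \sqrt{- \frac{40109}{9}} = \frac{i \sqrt{40109}}{3}$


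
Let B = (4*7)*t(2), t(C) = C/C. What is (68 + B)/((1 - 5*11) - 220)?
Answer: -48/137 ≈ -0.35037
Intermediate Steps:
t(C) = 1
B = 28 (B = (4*7)*1 = 28*1 = 28)
(68 + B)/((1 - 5*11) - 220) = (68 + 28)/((1 - 5*11) - 220) = 96/((1 - 55) - 220) = 96/(-54 - 220) = 96/(-274) = 96*(-1/274) = -48/137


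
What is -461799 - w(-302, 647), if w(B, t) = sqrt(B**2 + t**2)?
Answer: -461799 - sqrt(509813) ≈ -4.6251e+5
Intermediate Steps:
-461799 - w(-302, 647) = -461799 - sqrt((-302)**2 + 647**2) = -461799 - sqrt(91204 + 418609) = -461799 - sqrt(509813)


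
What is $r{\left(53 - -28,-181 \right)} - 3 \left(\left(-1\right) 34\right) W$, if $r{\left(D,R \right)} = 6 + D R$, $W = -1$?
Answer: $-14757$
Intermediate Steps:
$r{\left(53 - -28,-181 \right)} - 3 \left(\left(-1\right) 34\right) W = \left(6 + \left(53 - -28\right) \left(-181\right)\right) - 3 \left(\left(-1\right) 34\right) \left(-1\right) = \left(6 + \left(53 + 28\right) \left(-181\right)\right) - 3 \left(-34\right) \left(-1\right) = \left(6 + 81 \left(-181\right)\right) - \left(-102\right) \left(-1\right) = \left(6 - 14661\right) - 102 = -14655 - 102 = -14757$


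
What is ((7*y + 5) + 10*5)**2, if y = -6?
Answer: 169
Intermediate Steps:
((7*y + 5) + 10*5)**2 = ((7*(-6) + 5) + 10*5)**2 = ((-42 + 5) + 50)**2 = (-37 + 50)**2 = 13**2 = 169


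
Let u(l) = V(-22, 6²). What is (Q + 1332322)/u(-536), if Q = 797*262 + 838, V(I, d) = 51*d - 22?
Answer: 770987/907 ≈ 850.04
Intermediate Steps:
V(I, d) = -22 + 51*d
u(l) = 1814 (u(l) = -22 + 51*6² = -22 + 51*36 = -22 + 1836 = 1814)
Q = 209652 (Q = 208814 + 838 = 209652)
(Q + 1332322)/u(-536) = (209652 + 1332322)/1814 = 1541974*(1/1814) = 770987/907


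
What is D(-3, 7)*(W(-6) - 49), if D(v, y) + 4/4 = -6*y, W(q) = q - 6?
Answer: 2623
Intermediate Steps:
W(q) = -6 + q
D(v, y) = -1 - 6*y
D(-3, 7)*(W(-6) - 49) = (-1 - 6*7)*((-6 - 6) - 49) = (-1 - 42)*(-12 - 49) = -43*(-61) = 2623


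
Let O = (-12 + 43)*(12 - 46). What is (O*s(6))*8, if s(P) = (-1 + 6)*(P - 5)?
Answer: -42160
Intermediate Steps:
s(P) = -25 + 5*P (s(P) = 5*(-5 + P) = -25 + 5*P)
O = -1054 (O = 31*(-34) = -1054)
(O*s(6))*8 = -1054*(-25 + 5*6)*8 = -1054*(-25 + 30)*8 = -1054*5*8 = -5270*8 = -42160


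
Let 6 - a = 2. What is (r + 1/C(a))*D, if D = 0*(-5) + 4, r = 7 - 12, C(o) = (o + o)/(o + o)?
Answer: -16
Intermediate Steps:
a = 4 (a = 6 - 1*2 = 6 - 2 = 4)
C(o) = 1 (C(o) = (2*o)/((2*o)) = (2*o)*(1/(2*o)) = 1)
r = -5
D = 4 (D = 0 + 4 = 4)
(r + 1/C(a))*D = (-5 + 1/1)*4 = (-5 + 1)*4 = -4*4 = -16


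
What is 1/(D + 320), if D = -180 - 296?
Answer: -1/156 ≈ -0.0064103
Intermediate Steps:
D = -476
1/(D + 320) = 1/(-476 + 320) = 1/(-156) = -1/156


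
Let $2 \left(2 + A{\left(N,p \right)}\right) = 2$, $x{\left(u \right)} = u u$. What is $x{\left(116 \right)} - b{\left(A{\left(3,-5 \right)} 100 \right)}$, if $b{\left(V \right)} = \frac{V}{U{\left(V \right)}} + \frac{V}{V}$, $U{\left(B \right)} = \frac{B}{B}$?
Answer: $13555$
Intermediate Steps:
$x{\left(u \right)} = u^{2}$
$U{\left(B \right)} = 1$
$A{\left(N,p \right)} = -1$ ($A{\left(N,p \right)} = -2 + \frac{1}{2} \cdot 2 = -2 + 1 = -1$)
$b{\left(V \right)} = 1 + V$ ($b{\left(V \right)} = \frac{V}{1} + \frac{V}{V} = V 1 + 1 = V + 1 = 1 + V$)
$x{\left(116 \right)} - b{\left(A{\left(3,-5 \right)} 100 \right)} = 116^{2} - \left(1 - 100\right) = 13456 - \left(1 - 100\right) = 13456 - -99 = 13456 + 99 = 13555$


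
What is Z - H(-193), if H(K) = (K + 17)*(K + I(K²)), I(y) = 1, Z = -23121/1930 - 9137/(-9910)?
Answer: -6465274243/191263 ≈ -33803.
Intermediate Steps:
Z = -2114947/191263 (Z = -23121*1/1930 - 9137*(-1/9910) = -23121/1930 + 9137/9910 = -2114947/191263 ≈ -11.058)
H(K) = (1 + K)*(17 + K) (H(K) = (K + 17)*(K + 1) = (17 + K)*(1 + K) = (1 + K)*(17 + K))
Z - H(-193) = -2114947/191263 - (17 + (-193)² + 18*(-193)) = -2114947/191263 - (17 + 37249 - 3474) = -2114947/191263 - 1*33792 = -2114947/191263 - 33792 = -6465274243/191263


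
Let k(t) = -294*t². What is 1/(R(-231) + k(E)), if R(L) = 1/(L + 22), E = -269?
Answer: -209/4446294007 ≈ -4.7005e-8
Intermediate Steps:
R(L) = 1/(22 + L)
1/(R(-231) + k(E)) = 1/(1/(22 - 231) - 294*(-269)²) = 1/(1/(-209) - 294*72361) = 1/(-1/209 - 21274134) = 1/(-4446294007/209) = -209/4446294007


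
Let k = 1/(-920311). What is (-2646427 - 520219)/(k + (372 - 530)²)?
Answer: -2914299146906/22974643803 ≈ -126.85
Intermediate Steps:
k = -1/920311 ≈ -1.0866e-6
(-2646427 - 520219)/(k + (372 - 530)²) = (-2646427 - 520219)/(-1/920311 + (372 - 530)²) = -3166646/(-1/920311 + (-158)²) = -3166646/(-1/920311 + 24964) = -3166646/22974643803/920311 = -3166646*920311/22974643803 = -2914299146906/22974643803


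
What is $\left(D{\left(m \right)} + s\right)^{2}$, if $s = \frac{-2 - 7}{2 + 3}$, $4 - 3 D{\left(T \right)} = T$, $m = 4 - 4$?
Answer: $\frac{49}{225} \approx 0.21778$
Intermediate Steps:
$m = 0$
$D{\left(T \right)} = \frac{4}{3} - \frac{T}{3}$
$s = - \frac{9}{5} \approx -1.8$
$\left(D{\left(m \right)} + s\right)^{2} = \left(\left(\frac{4}{3} - 0\right) - \frac{9}{5}\right)^{2} = \left(\left(\frac{4}{3} + 0\right) - \frac{9}{5}\right)^{2} = \left(\frac{4}{3} - \frac{9}{5}\right)^{2} = \left(- \frac{7}{15}\right)^{2} = \frac{49}{225}$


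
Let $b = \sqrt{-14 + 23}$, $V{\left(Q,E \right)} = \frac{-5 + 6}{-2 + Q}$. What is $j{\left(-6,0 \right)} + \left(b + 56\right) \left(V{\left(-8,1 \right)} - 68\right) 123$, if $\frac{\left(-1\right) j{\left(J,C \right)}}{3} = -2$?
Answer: $- \frac{4941957}{10} \approx -4.942 \cdot 10^{5}$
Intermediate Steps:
$V{\left(Q,E \right)} = \frac{1}{-2 + Q}$ ($V{\left(Q,E \right)} = 1 \frac{1}{-2 + Q} = \frac{1}{-2 + Q}$)
$j{\left(J,C \right)} = 6$ ($j{\left(J,C \right)} = \left(-3\right) \left(-2\right) = 6$)
$b = 3$ ($b = \sqrt{9} = 3$)
$j{\left(-6,0 \right)} + \left(b + 56\right) \left(V{\left(-8,1 \right)} - 68\right) 123 = 6 + \left(3 + 56\right) \left(\frac{1}{-2 - 8} - 68\right) 123 = 6 + 59 \left(\frac{1}{-10} - 68\right) 123 = 6 + 59 \left(- \frac{1}{10} - 68\right) 123 = 6 + 59 \left(- \frac{681}{10}\right) 123 = 6 - \frac{4942017}{10} = - \frac{4941957}{10}$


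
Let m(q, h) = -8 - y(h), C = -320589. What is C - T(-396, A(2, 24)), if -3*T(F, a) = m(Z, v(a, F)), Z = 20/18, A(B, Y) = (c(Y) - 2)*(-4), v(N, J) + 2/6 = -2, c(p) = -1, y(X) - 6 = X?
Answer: -2885336/9 ≈ -3.2059e+5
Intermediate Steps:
y(X) = 6 + X
v(N, J) = -7/3 (v(N, J) = -⅓ - 2 = -7/3)
A(B, Y) = 12 (A(B, Y) = (-1 - 2)*(-4) = -3*(-4) = 12)
Z = 10/9 (Z = 20*(1/18) = 10/9 ≈ 1.1111)
m(q, h) = -14 - h (m(q, h) = -8 - (6 + h) = -8 + (-6 - h) = -14 - h)
T(F, a) = 35/9 (T(F, a) = -(-14 - 1*(-7/3))/3 = -(-14 + 7/3)/3 = -⅓*(-35/3) = 35/9)
C - T(-396, A(2, 24)) = -320589 - 1*35/9 = -320589 - 35/9 = -2885336/9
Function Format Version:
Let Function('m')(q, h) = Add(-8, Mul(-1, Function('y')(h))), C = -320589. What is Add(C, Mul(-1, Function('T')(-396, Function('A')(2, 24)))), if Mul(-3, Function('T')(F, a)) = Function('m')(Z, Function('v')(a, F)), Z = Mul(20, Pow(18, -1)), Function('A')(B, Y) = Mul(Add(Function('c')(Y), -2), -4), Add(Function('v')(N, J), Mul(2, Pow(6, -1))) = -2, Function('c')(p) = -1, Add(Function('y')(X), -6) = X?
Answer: Rational(-2885336, 9) ≈ -3.2059e+5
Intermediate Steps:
Function('y')(X) = Add(6, X)
Function('v')(N, J) = Rational(-7, 3) (Function('v')(N, J) = Add(Rational(-1, 3), -2) = Rational(-7, 3))
Function('A')(B, Y) = 12 (Function('A')(B, Y) = Mul(Add(-1, -2), -4) = Mul(-3, -4) = 12)
Z = Rational(10, 9) (Z = Mul(20, Rational(1, 18)) = Rational(10, 9) ≈ 1.1111)
Function('m')(q, h) = Add(-14, Mul(-1, h)) (Function('m')(q, h) = Add(-8, Mul(-1, Add(6, h))) = Add(-8, Add(-6, Mul(-1, h))) = Add(-14, Mul(-1, h)))
Function('T')(F, a) = Rational(35, 9) (Function('T')(F, a) = Mul(Rational(-1, 3), Add(-14, Mul(-1, Rational(-7, 3)))) = Mul(Rational(-1, 3), Add(-14, Rational(7, 3))) = Mul(Rational(-1, 3), Rational(-35, 3)) = Rational(35, 9))
Add(C, Mul(-1, Function('T')(-396, Function('A')(2, 24)))) = Add(-320589, Mul(-1, Rational(35, 9))) = Add(-320589, Rational(-35, 9)) = Rational(-2885336, 9)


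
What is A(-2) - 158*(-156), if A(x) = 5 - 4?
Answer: 24649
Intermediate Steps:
A(x) = 1
A(-2) - 158*(-156) = 1 - 158*(-156) = 1 + 24648 = 24649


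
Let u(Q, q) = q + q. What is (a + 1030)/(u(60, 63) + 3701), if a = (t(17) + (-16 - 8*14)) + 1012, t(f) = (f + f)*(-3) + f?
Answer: 1829/3827 ≈ 0.47792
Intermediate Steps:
t(f) = -5*f (t(f) = (2*f)*(-3) + f = -6*f + f = -5*f)
u(Q, q) = 2*q
a = 799 (a = (-5*17 + (-16 - 8*14)) + 1012 = (-85 + (-16 - 112)) + 1012 = (-85 - 128) + 1012 = -213 + 1012 = 799)
(a + 1030)/(u(60, 63) + 3701) = (799 + 1030)/(2*63 + 3701) = 1829/(126 + 3701) = 1829/3827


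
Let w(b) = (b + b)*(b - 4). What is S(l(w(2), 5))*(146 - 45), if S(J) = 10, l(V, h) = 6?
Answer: 1010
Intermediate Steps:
w(b) = 2*b*(-4 + b) (w(b) = (2*b)*(-4 + b) = 2*b*(-4 + b))
S(l(w(2), 5))*(146 - 45) = 10*(146 - 45) = 10*101 = 1010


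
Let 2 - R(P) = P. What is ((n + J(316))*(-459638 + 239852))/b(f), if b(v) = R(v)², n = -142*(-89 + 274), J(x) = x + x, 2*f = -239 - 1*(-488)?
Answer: 3219927696/8575 ≈ 3.7550e+5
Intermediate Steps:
R(P) = 2 - P
f = 249/2 (f = (-239 - 1*(-488))/2 = (-239 + 488)/2 = (½)*249 = 249/2 ≈ 124.50)
J(x) = 2*x
n = -26270 (n = -142*185 = -26270)
b(v) = (2 - v)²
((n + J(316))*(-459638 + 239852))/b(f) = ((-26270 + 2*316)*(-459638 + 239852))/((-2 + 249/2)²) = ((-26270 + 632)*(-219786))/((245/2)²) = (-25638*(-219786))/(60025/4) = 5634873468*(4/60025) = 3219927696/8575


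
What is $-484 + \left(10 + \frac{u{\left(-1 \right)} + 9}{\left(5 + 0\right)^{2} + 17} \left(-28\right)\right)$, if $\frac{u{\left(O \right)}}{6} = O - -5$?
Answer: $-496$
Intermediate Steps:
$u{\left(O \right)} = 30 + 6 O$ ($u{\left(O \right)} = 6 \left(O - -5\right) = 6 \left(O + 5\right) = 6 \left(5 + O\right) = 30 + 6 O$)
$-484 + \left(10 + \frac{u{\left(-1 \right)} + 9}{\left(5 + 0\right)^{2} + 17} \left(-28\right)\right) = -484 + \left(10 + \frac{\left(30 + 6 \left(-1\right)\right) + 9}{\left(5 + 0\right)^{2} + 17} \left(-28\right)\right) = -484 + \left(10 + \frac{\left(30 - 6\right) + 9}{5^{2} + 17} \left(-28\right)\right) = -484 + \left(10 + \frac{24 + 9}{25 + 17} \left(-28\right)\right) = -484 + \left(10 + \frac{33}{42} \left(-28\right)\right) = -484 + \left(10 + 33 \cdot \frac{1}{42} \left(-28\right)\right) = -484 + \left(10 + \frac{11}{14} \left(-28\right)\right) = -484 + \left(10 - 22\right) = -484 - 12 = -496$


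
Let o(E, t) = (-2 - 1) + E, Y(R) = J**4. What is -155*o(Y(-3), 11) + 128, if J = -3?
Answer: -11962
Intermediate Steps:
Y(R) = 81 (Y(R) = (-3)**4 = 81)
o(E, t) = -3 + E
-155*o(Y(-3), 11) + 128 = -155*(-3 + 81) + 128 = -155*78 + 128 = -12090 + 128 = -11962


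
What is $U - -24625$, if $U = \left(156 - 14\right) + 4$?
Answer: $24771$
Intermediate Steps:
$U = 146$ ($U = 142 + 4 = 146$)
$U - -24625 = 146 - -24625 = 146 + 24625 = 24771$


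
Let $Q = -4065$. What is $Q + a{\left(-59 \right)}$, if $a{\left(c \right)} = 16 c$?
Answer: $-5009$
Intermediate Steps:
$Q + a{\left(-59 \right)} = -4065 + 16 \left(-59\right) = -4065 - 944 = -5009$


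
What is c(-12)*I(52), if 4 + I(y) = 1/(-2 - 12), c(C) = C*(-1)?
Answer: -342/7 ≈ -48.857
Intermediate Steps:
c(C) = -C
I(y) = -57/14 (I(y) = -4 + 1/(-2 - 12) = -4 + 1/(-14) = -4 - 1/14 = -57/14)
c(-12)*I(52) = -1*(-12)*(-57/14) = 12*(-57/14) = -342/7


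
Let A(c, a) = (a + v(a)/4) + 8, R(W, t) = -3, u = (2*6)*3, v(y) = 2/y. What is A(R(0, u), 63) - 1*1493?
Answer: -179171/126 ≈ -1422.0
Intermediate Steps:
u = 36 (u = 12*3 = 36)
A(c, a) = 8 + a + 1/(2*a) (A(c, a) = (a + (2/a)/4) + 8 = (a + (2/a)*(¼)) + 8 = (a + 1/(2*a)) + 8 = 8 + a + 1/(2*a))
A(R(0, u), 63) - 1*1493 = (8 + 63 + (½)/63) - 1*1493 = (8 + 63 + (½)*(1/63)) - 1493 = (8 + 63 + 1/126) - 1493 = 8947/126 - 1493 = -179171/126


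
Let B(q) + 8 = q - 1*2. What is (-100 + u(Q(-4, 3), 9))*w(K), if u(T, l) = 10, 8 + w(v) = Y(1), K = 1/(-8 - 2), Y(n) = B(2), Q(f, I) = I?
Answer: 1440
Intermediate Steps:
B(q) = -10 + q (B(q) = -8 + (q - 1*2) = -8 + (q - 2) = -8 + (-2 + q) = -10 + q)
Y(n) = -8 (Y(n) = -10 + 2 = -8)
K = -⅒ (K = 1/(-10) = -⅒ ≈ -0.10000)
w(v) = -16 (w(v) = -8 - 8 = -16)
(-100 + u(Q(-4, 3), 9))*w(K) = (-100 + 10)*(-16) = -90*(-16) = 1440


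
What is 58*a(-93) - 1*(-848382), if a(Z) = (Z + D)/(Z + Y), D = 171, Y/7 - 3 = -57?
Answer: 133194466/157 ≈ 8.4837e+5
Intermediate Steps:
Y = -378 (Y = 21 + 7*(-57) = 21 - 399 = -378)
a(Z) = (171 + Z)/(-378 + Z) (a(Z) = (Z + 171)/(Z - 378) = (171 + Z)/(-378 + Z))
58*a(-93) - 1*(-848382) = 58*((171 - 93)/(-378 - 93)) - 1*(-848382) = 58*(78/(-471)) + 848382 = 58*(-1/471*78) + 848382 = 58*(-26/157) + 848382 = -1508/157 + 848382 = 133194466/157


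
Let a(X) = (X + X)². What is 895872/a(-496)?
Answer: 6999/7688 ≈ 0.91038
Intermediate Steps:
a(X) = 4*X² (a(X) = (2*X)² = 4*X²)
895872/a(-496) = 895872/((4*(-496)²)) = 895872/((4*246016)) = 895872/984064 = 895872*(1/984064) = 6999/7688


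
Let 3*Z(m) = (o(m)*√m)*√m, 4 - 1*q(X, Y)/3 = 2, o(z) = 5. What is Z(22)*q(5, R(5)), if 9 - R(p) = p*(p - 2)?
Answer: 220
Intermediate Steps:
R(p) = 9 - p*(-2 + p) (R(p) = 9 - p*(p - 2) = 9 - p*(-2 + p))
q(X, Y) = 6 (q(X, Y) = 12 - 3*2 = 12 - 6 = 6)
Z(m) = 5*m/3 (Z(m) = ((5*√m)*√m)/3 = (5*m)/3 = 5*m/3)
Z(22)*q(5, R(5)) = ((5/3)*22)*6 = (110/3)*6 = 220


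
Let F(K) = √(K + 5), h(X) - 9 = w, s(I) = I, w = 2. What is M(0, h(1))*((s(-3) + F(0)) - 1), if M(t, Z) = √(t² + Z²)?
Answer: -44 + 11*√5 ≈ -19.403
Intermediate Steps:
h(X) = 11 (h(X) = 9 + 2 = 11)
F(K) = √(5 + K)
M(t, Z) = √(Z² + t²)
M(0, h(1))*((s(-3) + F(0)) - 1) = √(11² + 0²)*((-3 + √(5 + 0)) - 1) = √(121 + 0)*((-3 + √5) - 1) = √121*(-4 + √5) = 11*(-4 + √5) = -44 + 11*√5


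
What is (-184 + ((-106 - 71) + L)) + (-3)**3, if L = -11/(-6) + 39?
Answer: -2083/6 ≈ -347.17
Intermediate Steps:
L = 245/6 (L = -11*(-1/6) + 39 = 11/6 + 39 = 245/6 ≈ 40.833)
(-184 + ((-106 - 71) + L)) + (-3)**3 = (-184 + ((-106 - 71) + 245/6)) + (-3)**3 = (-184 + (-177 + 245/6)) - 27 = (-184 - 817/6) - 27 = -1921/6 - 27 = -2083/6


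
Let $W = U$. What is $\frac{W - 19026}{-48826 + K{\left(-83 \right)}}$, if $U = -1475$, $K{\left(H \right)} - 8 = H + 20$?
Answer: $\frac{20501}{48881} \approx 0.41941$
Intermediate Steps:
$K{\left(H \right)} = 28 + H$ ($K{\left(H \right)} = 8 + \left(H + 20\right) = 8 + \left(20 + H\right) = 28 + H$)
$W = -1475$
$\frac{W - 19026}{-48826 + K{\left(-83 \right)}} = \frac{-1475 - 19026}{-48826 + \left(28 - 83\right)} = - \frac{20501}{-48826 - 55} = - \frac{20501}{-48881} = \left(-20501\right) \left(- \frac{1}{48881}\right) = \frac{20501}{48881}$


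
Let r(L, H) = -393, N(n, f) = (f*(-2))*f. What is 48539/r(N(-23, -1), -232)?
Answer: -48539/393 ≈ -123.51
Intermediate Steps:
N(n, f) = -2*f² (N(n, f) = (-2*f)*f = -2*f²)
48539/r(N(-23, -1), -232) = 48539/(-393) = 48539*(-1/393) = -48539/393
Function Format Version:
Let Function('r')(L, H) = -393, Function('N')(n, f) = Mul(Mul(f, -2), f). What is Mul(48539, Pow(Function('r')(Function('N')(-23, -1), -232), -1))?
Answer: Rational(-48539, 393) ≈ -123.51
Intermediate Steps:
Function('N')(n, f) = Mul(-2, Pow(f, 2)) (Function('N')(n, f) = Mul(Mul(-2, f), f) = Mul(-2, Pow(f, 2)))
Mul(48539, Pow(Function('r')(Function('N')(-23, -1), -232), -1)) = Mul(48539, Pow(-393, -1)) = Mul(48539, Rational(-1, 393)) = Rational(-48539, 393)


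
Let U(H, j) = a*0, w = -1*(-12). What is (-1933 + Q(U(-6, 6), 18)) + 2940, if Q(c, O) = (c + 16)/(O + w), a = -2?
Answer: 15113/15 ≈ 1007.5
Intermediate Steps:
w = 12
U(H, j) = 0 (U(H, j) = -2*0 = 0)
Q(c, O) = (16 + c)/(12 + O) (Q(c, O) = (c + 16)/(O + 12) = (16 + c)/(12 + O))
(-1933 + Q(U(-6, 6), 18)) + 2940 = (-1933 + (16 + 0)/(12 + 18)) + 2940 = (-1933 + 16/30) + 2940 = (-1933 + (1/30)*16) + 2940 = (-1933 + 8/15) + 2940 = -28987/15 + 2940 = 15113/15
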